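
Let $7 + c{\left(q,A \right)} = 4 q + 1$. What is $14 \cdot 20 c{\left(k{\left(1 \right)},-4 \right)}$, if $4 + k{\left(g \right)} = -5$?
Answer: $-11760$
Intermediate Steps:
$k{\left(g \right)} = -9$ ($k{\left(g \right)} = -4 - 5 = -9$)
$c{\left(q,A \right)} = -6 + 4 q$ ($c{\left(q,A \right)} = -7 + \left(4 q + 1\right) = -7 + \left(1 + 4 q\right) = -6 + 4 q$)
$14 \cdot 20 c{\left(k{\left(1 \right)},-4 \right)} = 14 \cdot 20 \left(-6 + 4 \left(-9\right)\right) = 280 \left(-6 - 36\right) = 280 \left(-42\right) = -11760$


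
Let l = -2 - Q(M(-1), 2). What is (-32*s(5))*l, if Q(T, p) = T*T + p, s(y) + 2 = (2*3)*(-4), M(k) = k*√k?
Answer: -2496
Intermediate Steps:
M(k) = k^(3/2)
s(y) = -26 (s(y) = -2 + (2*3)*(-4) = -2 + 6*(-4) = -2 - 24 = -26)
Q(T, p) = p + T² (Q(T, p) = T² + p = p + T²)
l = -3 (l = -2 - (2 + ((-1)^(3/2))²) = -2 - (2 + (-I)²) = -2 - (2 - 1) = -2 - 1*1 = -2 - 1 = -3)
(-32*s(5))*l = -32*(-26)*(-3) = 832*(-3) = -2496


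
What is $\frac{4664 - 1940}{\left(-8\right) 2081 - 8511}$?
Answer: $- \frac{2724}{25159} \approx -0.10827$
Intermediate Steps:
$\frac{4664 - 1940}{\left(-8\right) 2081 - 8511} = \frac{2724}{-16648 - 8511} = \frac{2724}{-25159} = 2724 \left(- \frac{1}{25159}\right) = - \frac{2724}{25159}$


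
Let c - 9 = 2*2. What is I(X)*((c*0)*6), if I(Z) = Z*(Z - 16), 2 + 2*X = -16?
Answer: 0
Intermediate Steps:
X = -9 (X = -1 + (1/2)*(-16) = -1 - 8 = -9)
c = 13 (c = 9 + 2*2 = 9 + 4 = 13)
I(Z) = Z*(-16 + Z)
I(X)*((c*0)*6) = (-9*(-16 - 9))*((13*0)*6) = (-9*(-25))*(0*6) = 225*0 = 0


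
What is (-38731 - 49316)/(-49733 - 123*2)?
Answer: 88047/49979 ≈ 1.7617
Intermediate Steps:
(-38731 - 49316)/(-49733 - 123*2) = -88047/(-49733 - 246) = -88047/(-49979) = -88047*(-1/49979) = 88047/49979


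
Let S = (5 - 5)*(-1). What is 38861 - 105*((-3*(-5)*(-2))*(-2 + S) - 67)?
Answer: 39596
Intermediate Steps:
S = 0 (S = 0*(-1) = 0)
38861 - 105*((-3*(-5)*(-2))*(-2 + S) - 67) = 38861 - 105*((-3*(-5)*(-2))*(-2 + 0) - 67) = 38861 - 105*((15*(-2))*(-2) - 67) = 38861 - 105*(-30*(-2) - 67) = 38861 - 105*(60 - 67) = 38861 - 105*(-7) = 38861 + 735 = 39596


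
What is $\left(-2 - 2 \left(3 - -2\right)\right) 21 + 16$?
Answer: $-236$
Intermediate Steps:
$\left(-2 - 2 \left(3 - -2\right)\right) 21 + 16 = \left(-2 - 2 \left(3 + 2\right)\right) 21 + 16 = \left(-2 - 10\right) 21 + 16 = \left(-12\right) 21 + 16 = -252 + 16 = -236$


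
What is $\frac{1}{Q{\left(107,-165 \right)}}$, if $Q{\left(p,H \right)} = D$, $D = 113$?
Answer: $\frac{1}{113} \approx 0.0088496$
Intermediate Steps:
$Q{\left(p,H \right)} = 113$
$\frac{1}{Q{\left(107,-165 \right)}} = \frac{1}{113}$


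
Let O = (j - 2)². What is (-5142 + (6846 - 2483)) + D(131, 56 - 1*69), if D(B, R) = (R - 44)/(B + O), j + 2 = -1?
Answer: -40527/52 ≈ -779.37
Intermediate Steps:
j = -3 (j = -2 - 1 = -3)
O = 25 (O = (-3 - 2)² = (-5)² = 25)
D(B, R) = (-44 + R)/(25 + B) (D(B, R) = (R - 44)/(B + 25) = (-44 + R)/(25 + B))
(-5142 + (6846 - 2483)) + D(131, 56 - 1*69) = (-5142 + (6846 - 2483)) + (-44 + (56 - 1*69))/(25 + 131) = (-5142 + 4363) + (-44 + (56 - 69))/156 = -779 + (-44 - 13)/156 = -779 + (1/156)*(-57) = -779 - 19/52 = -40527/52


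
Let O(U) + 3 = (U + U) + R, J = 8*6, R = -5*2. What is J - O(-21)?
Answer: 103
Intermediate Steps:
R = -10
J = 48
O(U) = -13 + 2*U (O(U) = -3 + ((U + U) - 10) = -3 + (2*U - 10) = -3 + (-10 + 2*U) = -13 + 2*U)
J - O(-21) = 48 - (-13 + 2*(-21)) = 48 - (-13 - 42) = 48 - 1*(-55) = 48 + 55 = 103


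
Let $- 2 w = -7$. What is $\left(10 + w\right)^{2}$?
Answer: $\frac{729}{4} \approx 182.25$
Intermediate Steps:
$w = \frac{7}{2}$ ($w = \left(- \frac{1}{2}\right) \left(-7\right) = \frac{7}{2} \approx 3.5$)
$\left(10 + w\right)^{2} = \left(10 + \frac{7}{2}\right)^{2} = \left(\frac{27}{2}\right)^{2} = \frac{729}{4}$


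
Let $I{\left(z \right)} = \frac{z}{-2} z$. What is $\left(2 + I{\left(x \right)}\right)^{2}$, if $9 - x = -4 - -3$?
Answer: $2304$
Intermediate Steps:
$x = 10$ ($x = 9 - \left(-4 - -3\right) = 9 - \left(-4 + 3\right) = 9 - -1 = 9 + 1 = 10$)
$I{\left(z \right)} = - \frac{z^{2}}{2}$ ($I{\left(z \right)} = z \left(- \frac{1}{2}\right) z = - \frac{z}{2} z = - \frac{z^{2}}{2}$)
$\left(2 + I{\left(x \right)}\right)^{2} = \left(2 - \frac{10^{2}}{2}\right)^{2} = \left(2 - 50\right)^{2} = \left(-48\right)^{2} = 2304$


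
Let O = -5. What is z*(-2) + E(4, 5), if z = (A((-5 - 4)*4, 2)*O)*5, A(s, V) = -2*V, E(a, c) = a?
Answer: -196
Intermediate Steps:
z = 100 (z = (-2*2*(-5))*5 = -4*(-5)*5 = 20*5 = 100)
z*(-2) + E(4, 5) = 100*(-2) + 4 = -200 + 4 = -196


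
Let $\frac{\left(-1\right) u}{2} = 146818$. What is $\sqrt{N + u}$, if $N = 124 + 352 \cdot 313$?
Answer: $2 i \sqrt{45834} \approx 428.18 i$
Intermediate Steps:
$u = -293636$ ($u = \left(-2\right) 146818 = -293636$)
$N = 110300$ ($N = 124 + 110176 = 110300$)
$\sqrt{N + u} = \sqrt{110300 - 293636} = \sqrt{-183336} = 2 i \sqrt{45834}$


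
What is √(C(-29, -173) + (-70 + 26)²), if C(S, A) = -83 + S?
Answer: 4*√114 ≈ 42.708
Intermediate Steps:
√(C(-29, -173) + (-70 + 26)²) = √((-83 - 29) + (-70 + 26)²) = √(-112 + (-44)²) = √(-112 + 1936) = √1824 = 4*√114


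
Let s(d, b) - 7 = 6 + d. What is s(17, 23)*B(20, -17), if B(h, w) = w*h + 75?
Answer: -7950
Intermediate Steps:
s(d, b) = 13 + d (s(d, b) = 7 + (6 + d) = 13 + d)
B(h, w) = 75 + h*w (B(h, w) = h*w + 75 = 75 + h*w)
s(17, 23)*B(20, -17) = (13 + 17)*(75 + 20*(-17)) = 30*(75 - 340) = 30*(-265) = -7950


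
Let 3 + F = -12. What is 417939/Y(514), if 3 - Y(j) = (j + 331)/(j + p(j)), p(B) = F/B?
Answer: 110411542959/358213 ≈ 3.0823e+5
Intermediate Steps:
F = -15 (F = -3 - 12 = -15)
p(B) = -15/B
Y(j) = 3 - (331 + j)/(j - 15/j) (Y(j) = 3 - (j + 331)/(j - 15/j) = 3 - (331 + j)/(j - 15/j))
417939/Y(514) = 417939/(((-45 + 514*(-331 + 2*514))/(-15 + 514**2))) = 417939/(((-45 + 514*(-331 + 1028))/(-15 + 264196))) = 417939/(((-45 + 514*697)/264181)) = 417939/(((-45 + 358258)/264181)) = 417939/(((1/264181)*358213)) = 417939/(358213/264181) = 417939*(264181/358213) = 110411542959/358213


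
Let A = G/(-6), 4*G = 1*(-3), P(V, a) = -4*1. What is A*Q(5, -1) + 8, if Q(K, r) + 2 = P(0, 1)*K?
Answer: 21/4 ≈ 5.2500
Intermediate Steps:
P(V, a) = -4
G = -3/4 (G = (1*(-3))/4 = (1/4)*(-3) = -3/4 ≈ -0.75000)
Q(K, r) = -2 - 4*K
A = 1/8 (A = -3/4/(-6) = -1/6*(-3/4) = 1/8 ≈ 0.12500)
A*Q(5, -1) + 8 = (-2 - 4*5)/8 + 8 = (-2 - 20)/8 + 8 = (1/8)*(-22) + 8 = -11/4 + 8 = 21/4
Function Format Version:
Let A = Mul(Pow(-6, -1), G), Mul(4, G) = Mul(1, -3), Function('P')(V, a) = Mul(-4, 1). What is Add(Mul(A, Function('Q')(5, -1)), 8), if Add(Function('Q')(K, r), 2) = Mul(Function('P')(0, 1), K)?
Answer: Rational(21, 4) ≈ 5.2500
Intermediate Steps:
Function('P')(V, a) = -4
G = Rational(-3, 4) (G = Mul(Rational(1, 4), Mul(1, -3)) = Mul(Rational(1, 4), -3) = Rational(-3, 4) ≈ -0.75000)
Function('Q')(K, r) = Add(-2, Mul(-4, K))
A = Rational(1, 8) (A = Mul(Pow(-6, -1), Rational(-3, 4)) = Mul(Rational(-1, 6), Rational(-3, 4)) = Rational(1, 8) ≈ 0.12500)
Add(Mul(A, Function('Q')(5, -1)), 8) = Add(Mul(Rational(1, 8), Add(-2, Mul(-4, 5))), 8) = Add(Mul(Rational(1, 8), Add(-2, -20)), 8) = Add(Mul(Rational(1, 8), -22), 8) = Add(Rational(-11, 4), 8) = Rational(21, 4)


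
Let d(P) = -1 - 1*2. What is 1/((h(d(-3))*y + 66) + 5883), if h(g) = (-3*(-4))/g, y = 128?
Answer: 1/5437 ≈ 0.00018393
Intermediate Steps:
d(P) = -3 (d(P) = -1 - 2 = -3)
h(g) = 12/g
1/((h(d(-3))*y + 66) + 5883) = 1/(((12/(-3))*128 + 66) + 5883) = 1/(((12*(-⅓))*128 + 66) + 5883) = 1/((-4*128 + 66) + 5883) = 1/((-512 + 66) + 5883) = 1/(-446 + 5883) = 1/5437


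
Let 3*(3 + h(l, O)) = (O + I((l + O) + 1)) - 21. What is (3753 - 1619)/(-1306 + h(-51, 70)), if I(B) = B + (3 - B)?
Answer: -6402/3875 ≈ -1.6521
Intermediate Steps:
I(B) = 3
h(l, O) = -9 + O/3 (h(l, O) = -3 + ((O + 3) - 21)/3 = -3 + ((3 + O) - 21)/3 = -3 + (-18 + O)/3 = -3 + (-6 + O/3) = -9 + O/3)
(3753 - 1619)/(-1306 + h(-51, 70)) = (3753 - 1619)/(-1306 + (-9 + (1/3)*70)) = 2134/(-1306 + (-9 + 70/3)) = 2134/(-1306 + 43/3) = 2134/(-3875/3) = 2134*(-3/3875) = -6402/3875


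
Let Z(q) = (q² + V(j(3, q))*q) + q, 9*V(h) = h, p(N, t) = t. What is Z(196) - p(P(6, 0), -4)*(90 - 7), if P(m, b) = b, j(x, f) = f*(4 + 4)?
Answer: 657824/9 ≈ 73092.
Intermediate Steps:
j(x, f) = 8*f (j(x, f) = f*8 = 8*f)
V(h) = h/9
Z(q) = q + 17*q²/9 (Z(q) = (q² + ((8*q)/9)*q) + q = (q² + (8*q/9)*q) + q = (q² + 8*q²/9) + q = 17*q²/9 + q = q + 17*q²/9)
Z(196) - p(P(6, 0), -4)*(90 - 7) = (⅑)*196*(9 + 17*196) - (-4)*(90 - 7) = (⅑)*196*(9 + 3332) - (-4)*83 = (⅑)*196*3341 - 1*(-332) = 654836/9 + 332 = 657824/9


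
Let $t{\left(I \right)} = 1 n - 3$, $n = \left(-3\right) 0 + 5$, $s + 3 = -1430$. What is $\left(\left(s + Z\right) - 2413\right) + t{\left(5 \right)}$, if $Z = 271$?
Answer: $-3573$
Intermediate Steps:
$s = -1433$ ($s = -3 - 1430 = -1433$)
$n = 5$ ($n = 0 + 5 = 5$)
$t{\left(I \right)} = 2$ ($t{\left(I \right)} = 1 \cdot 5 - 3 = 5 - 3 = 2$)
$\left(\left(s + Z\right) - 2413\right) + t{\left(5 \right)} = \left(\left(-1433 + 271\right) - 2413\right) + 2 = \left(-1162 - 2413\right) + 2 = -3575 + 2 = -3573$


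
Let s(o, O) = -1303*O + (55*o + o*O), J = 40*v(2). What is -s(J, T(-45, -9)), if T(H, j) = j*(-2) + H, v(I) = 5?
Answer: -40781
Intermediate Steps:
T(H, j) = H - 2*j (T(H, j) = -2*j + H = H - 2*j)
J = 200 (J = 40*5 = 200)
s(o, O) = -1303*O + 55*o + O*o (s(o, O) = -1303*O + (55*o + O*o) = -1303*O + 55*o + O*o)
-s(J, T(-45, -9)) = -(-1303*(-45 - 2*(-9)) + 55*200 + (-45 - 2*(-9))*200) = -(-1303*(-45 + 18) + 11000 + (-45 + 18)*200) = -(-1303*(-27) + 11000 - 27*200) = -(35181 + 11000 - 5400) = -1*40781 = -40781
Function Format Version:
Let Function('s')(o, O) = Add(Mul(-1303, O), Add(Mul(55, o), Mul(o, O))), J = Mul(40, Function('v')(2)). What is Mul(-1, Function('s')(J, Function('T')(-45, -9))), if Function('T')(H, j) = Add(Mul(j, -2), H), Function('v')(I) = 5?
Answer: -40781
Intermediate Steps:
Function('T')(H, j) = Add(H, Mul(-2, j)) (Function('T')(H, j) = Add(Mul(-2, j), H) = Add(H, Mul(-2, j)))
J = 200 (J = Mul(40, 5) = 200)
Function('s')(o, O) = Add(Mul(-1303, O), Mul(55, o), Mul(O, o)) (Function('s')(o, O) = Add(Mul(-1303, O), Add(Mul(55, o), Mul(O, o))) = Add(Mul(-1303, O), Mul(55, o), Mul(O, o)))
Mul(-1, Function('s')(J, Function('T')(-45, -9))) = Mul(-1, Add(Mul(-1303, Add(-45, Mul(-2, -9))), Mul(55, 200), Mul(Add(-45, Mul(-2, -9)), 200))) = Mul(-1, Add(Mul(-1303, Add(-45, 18)), 11000, Mul(Add(-45, 18), 200))) = Mul(-1, Add(Mul(-1303, -27), 11000, Mul(-27, 200))) = Mul(-1, Add(35181, 11000, -5400)) = Mul(-1, 40781) = -40781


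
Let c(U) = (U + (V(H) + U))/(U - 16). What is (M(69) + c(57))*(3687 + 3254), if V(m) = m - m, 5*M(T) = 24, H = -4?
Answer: 10786314/205 ≈ 52616.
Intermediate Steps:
M(T) = 24/5 (M(T) = (⅕)*24 = 24/5)
V(m) = 0
c(U) = 2*U/(-16 + U) (c(U) = (U + (0 + U))/(U - 16) = (U + U)/(-16 + U) = (2*U)/(-16 + U) = 2*U/(-16 + U))
(M(69) + c(57))*(3687 + 3254) = (24/5 + 2*57/(-16 + 57))*(3687 + 3254) = (24/5 + 2*57/41)*6941 = (24/5 + 2*57*(1/41))*6941 = (24/5 + 114/41)*6941 = (1554/205)*6941 = 10786314/205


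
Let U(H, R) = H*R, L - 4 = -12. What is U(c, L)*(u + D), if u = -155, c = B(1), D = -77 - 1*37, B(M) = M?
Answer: 2152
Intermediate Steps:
L = -8 (L = 4 - 12 = -8)
D = -114 (D = -77 - 37 = -114)
c = 1
U(c, L)*(u + D) = (1*(-8))*(-155 - 114) = -8*(-269) = 2152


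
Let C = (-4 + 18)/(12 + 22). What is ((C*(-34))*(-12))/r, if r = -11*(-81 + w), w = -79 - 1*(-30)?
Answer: 84/715 ≈ 0.11748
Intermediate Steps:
C = 7/17 (C = 14/34 = 14*(1/34) = 7/17 ≈ 0.41176)
w = -49 (w = -79 + 30 = -49)
r = 1430 (r = -11*(-81 - 49) = -11*(-130) = 1430)
((C*(-34))*(-12))/r = (((7/17)*(-34))*(-12))/1430 = -14*(-12)*(1/1430) = 168*(1/1430) = 84/715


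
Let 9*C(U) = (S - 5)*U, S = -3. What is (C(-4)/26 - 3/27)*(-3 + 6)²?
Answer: 3/13 ≈ 0.23077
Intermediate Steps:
C(U) = -8*U/9 (C(U) = ((-3 - 5)*U)/9 = (-8*U)/9 = -8*U/9)
(C(-4)/26 - 3/27)*(-3 + 6)² = (-8/9*(-4)/26 - 3/27)*(-3 + 6)² = ((32/9)*(1/26) - 3*1/27)*3² = (16/117 - ⅑)*9 = (1/39)*9 = 3/13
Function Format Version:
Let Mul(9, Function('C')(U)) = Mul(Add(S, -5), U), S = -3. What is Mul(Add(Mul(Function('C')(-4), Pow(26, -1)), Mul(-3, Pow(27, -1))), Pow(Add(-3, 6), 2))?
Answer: Rational(3, 13) ≈ 0.23077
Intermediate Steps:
Function('C')(U) = Mul(Rational(-8, 9), U) (Function('C')(U) = Mul(Rational(1, 9), Mul(Add(-3, -5), U)) = Mul(Rational(1, 9), Mul(-8, U)) = Mul(Rational(-8, 9), U))
Mul(Add(Mul(Function('C')(-4), Pow(26, -1)), Mul(-3, Pow(27, -1))), Pow(Add(-3, 6), 2)) = Mul(Add(Mul(Mul(Rational(-8, 9), -4), Pow(26, -1)), Mul(-3, Pow(27, -1))), Pow(Add(-3, 6), 2)) = Mul(Add(Mul(Rational(32, 9), Rational(1, 26)), Mul(-3, Rational(1, 27))), Pow(3, 2)) = Mul(Add(Rational(16, 117), Rational(-1, 9)), 9) = Mul(Rational(1, 39), 9) = Rational(3, 13)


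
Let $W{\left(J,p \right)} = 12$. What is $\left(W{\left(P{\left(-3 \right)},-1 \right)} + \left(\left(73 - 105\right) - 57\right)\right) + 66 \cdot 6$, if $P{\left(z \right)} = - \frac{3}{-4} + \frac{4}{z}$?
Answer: $319$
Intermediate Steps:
$P{\left(z \right)} = \frac{3}{4} + \frac{4}{z}$ ($P{\left(z \right)} = \left(-3\right) \left(- \frac{1}{4}\right) + \frac{4}{z} = \frac{3}{4} + \frac{4}{z}$)
$\left(W{\left(P{\left(-3 \right)},-1 \right)} + \left(\left(73 - 105\right) - 57\right)\right) + 66 \cdot 6 = \left(12 + \left(\left(73 - 105\right) - 57\right)\right) + 66 \cdot 6 = \left(12 - 89\right) + 396 = -77 + 396 = 319$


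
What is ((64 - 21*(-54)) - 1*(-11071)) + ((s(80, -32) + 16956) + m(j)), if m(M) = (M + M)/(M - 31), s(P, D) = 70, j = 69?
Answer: 556674/19 ≈ 29299.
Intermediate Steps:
m(M) = 2*M/(-31 + M) (m(M) = (2*M)/(-31 + M) = 2*M/(-31 + M))
((64 - 21*(-54)) - 1*(-11071)) + ((s(80, -32) + 16956) + m(j)) = ((64 - 21*(-54)) - 1*(-11071)) + ((70 + 16956) + 2*69/(-31 + 69)) = ((64 + 1134) + 11071) + (17026 + 2*69/38) = (1198 + 11071) + (17026 + 2*69*(1/38)) = 12269 + (17026 + 69/19) = 12269 + 323563/19 = 556674/19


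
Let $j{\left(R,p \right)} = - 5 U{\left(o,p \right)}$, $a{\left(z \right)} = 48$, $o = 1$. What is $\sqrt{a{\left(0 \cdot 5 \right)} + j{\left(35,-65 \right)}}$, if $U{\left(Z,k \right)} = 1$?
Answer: $\sqrt{43} \approx 6.5574$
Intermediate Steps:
$j{\left(R,p \right)} = -5$ ($j{\left(R,p \right)} = \left(-5\right) 1 = -5$)
$\sqrt{a{\left(0 \cdot 5 \right)} + j{\left(35,-65 \right)}} = \sqrt{48 - 5} = \sqrt{43}$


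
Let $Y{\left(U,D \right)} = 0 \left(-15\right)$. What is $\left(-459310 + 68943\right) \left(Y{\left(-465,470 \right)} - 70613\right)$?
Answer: $27564984971$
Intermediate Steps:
$Y{\left(U,D \right)} = 0$
$\left(-459310 + 68943\right) \left(Y{\left(-465,470 \right)} - 70613\right) = \left(-459310 + 68943\right) \left(0 - 70613\right) = \left(-390367\right) \left(-70613\right) = 27564984971$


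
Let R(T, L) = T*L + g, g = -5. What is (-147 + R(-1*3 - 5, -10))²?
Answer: 5184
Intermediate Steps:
R(T, L) = -5 + L*T (R(T, L) = T*L - 5 = L*T - 5 = -5 + L*T)
(-147 + R(-1*3 - 5, -10))² = (-147 + (-5 - 10*(-1*3 - 5)))² = (-147 + (-5 - 10*(-3 - 5)))² = (-147 + (-5 - 10*(-8)))² = (-147 + (-5 + 80))² = (-147 + 75)² = (-72)² = 5184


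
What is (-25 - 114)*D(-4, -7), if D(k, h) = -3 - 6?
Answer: 1251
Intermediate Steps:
D(k, h) = -9
(-25 - 114)*D(-4, -7) = (-25 - 114)*(-9) = -139*(-9) = 1251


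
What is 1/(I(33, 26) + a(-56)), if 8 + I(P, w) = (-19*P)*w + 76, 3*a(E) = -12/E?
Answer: -14/227275 ≈ -6.1599e-5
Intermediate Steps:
a(E) = -4/E (a(E) = (-12/E)/3 = -4/E)
I(P, w) = 68 - 19*P*w (I(P, w) = -8 + ((-19*P)*w + 76) = -8 + (-19*P*w + 76) = -8 + (76 - 19*P*w) = 68 - 19*P*w)
1/(I(33, 26) + a(-56)) = 1/((68 - 19*33*26) - 4/(-56)) = 1/((68 - 16302) - 4*(-1/56)) = 1/(-16234 + 1/14) = 1/(-227275/14) = -14/227275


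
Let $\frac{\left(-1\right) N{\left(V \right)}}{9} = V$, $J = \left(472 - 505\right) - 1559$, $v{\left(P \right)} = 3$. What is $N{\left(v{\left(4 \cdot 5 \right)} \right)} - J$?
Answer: $1565$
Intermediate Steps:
$J = -1592$ ($J = -33 - 1559 = -1592$)
$N{\left(V \right)} = - 9 V$
$N{\left(v{\left(4 \cdot 5 \right)} \right)} - J = \left(-9\right) 3 - -1592 = -27 + 1592 = 1565$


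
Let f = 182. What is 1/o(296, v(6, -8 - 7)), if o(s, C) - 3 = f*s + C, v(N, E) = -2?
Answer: 1/53873 ≈ 1.8562e-5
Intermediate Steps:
o(s, C) = 3 + C + 182*s (o(s, C) = 3 + (182*s + C) = 3 + (C + 182*s) = 3 + C + 182*s)
1/o(296, v(6, -8 - 7)) = 1/(3 - 2 + 182*296) = 1/(3 - 2 + 53872) = 1/53873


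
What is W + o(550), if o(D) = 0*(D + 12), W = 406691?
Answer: 406691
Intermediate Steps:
o(D) = 0 (o(D) = 0*(12 + D) = 0)
W + o(550) = 406691 + 0 = 406691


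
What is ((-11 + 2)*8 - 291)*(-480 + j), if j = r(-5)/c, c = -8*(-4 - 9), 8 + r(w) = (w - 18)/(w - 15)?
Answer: 362468931/2080 ≈ 1.7426e+5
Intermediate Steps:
r(w) = -8 + (-18 + w)/(-15 + w) (r(w) = -8 + (w - 18)/(w - 15) = -8 + (-18 + w)/(-15 + w))
c = 104 (c = -8*(-13) = 104)
j = -137/2080 (j = ((102 - 7*(-5))/(-15 - 5))/104 = ((102 + 35)/(-20))*(1/104) = -1/20*137*(1/104) = -137/20*1/104 = -137/2080 ≈ -0.065865)
((-11 + 2)*8 - 291)*(-480 + j) = ((-11 + 2)*8 - 291)*(-480 - 137/2080) = (-9*8 - 291)*(-998537/2080) = (-72 - 291)*(-998537/2080) = -363*(-998537/2080) = 362468931/2080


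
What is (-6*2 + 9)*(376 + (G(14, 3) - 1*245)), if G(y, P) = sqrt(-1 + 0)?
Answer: -393 - 3*I ≈ -393.0 - 3.0*I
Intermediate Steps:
G(y, P) = I (G(y, P) = sqrt(-1) = I)
(-6*2 + 9)*(376 + (G(14, 3) - 1*245)) = (-6*2 + 9)*(376 + (I - 1*245)) = (-12 + 9)*(376 + (I - 245)) = -3*(376 + (-245 + I)) = -3*(131 + I) = -393 - 3*I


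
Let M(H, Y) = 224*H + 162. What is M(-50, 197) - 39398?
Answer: -50436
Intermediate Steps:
M(H, Y) = 162 + 224*H
M(-50, 197) - 39398 = (162 + 224*(-50)) - 39398 = (162 - 11200) - 39398 = -11038 - 39398 = -50436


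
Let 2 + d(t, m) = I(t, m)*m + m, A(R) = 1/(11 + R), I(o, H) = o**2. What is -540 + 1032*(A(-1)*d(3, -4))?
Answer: -24372/5 ≈ -4874.4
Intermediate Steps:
d(t, m) = -2 + m + m*t**2 (d(t, m) = -2 + (t**2*m + m) = -2 + (m*t**2 + m) = -2 + (m + m*t**2) = -2 + m + m*t**2)
-540 + 1032*(A(-1)*d(3, -4)) = -540 + 1032*((-2 - 4 - 4*3**2)/(11 - 1)) = -540 + 1032*((-2 - 4 - 4*9)/10) = -540 + 1032*((-2 - 4 - 36)/10) = -540 + 1032*((1/10)*(-42)) = -540 + 1032*(-21/5) = -540 - 21672/5 = -24372/5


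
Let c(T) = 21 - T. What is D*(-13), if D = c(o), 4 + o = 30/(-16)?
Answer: -2795/8 ≈ -349.38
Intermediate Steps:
o = -47/8 (o = -4 + 30/(-16) = -4 + 30*(-1/16) = -4 - 15/8 = -47/8 ≈ -5.8750)
D = 215/8 (D = 21 - 1*(-47/8) = 21 + 47/8 = 215/8 ≈ 26.875)
D*(-13) = (215/8)*(-13) = -2795/8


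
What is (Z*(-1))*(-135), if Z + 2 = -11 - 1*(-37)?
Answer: 3240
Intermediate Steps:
Z = 24 (Z = -2 + (-11 - 1*(-37)) = -2 + (-11 + 37) = -2 + 26 = 24)
(Z*(-1))*(-135) = (24*(-1))*(-135) = -24*(-135) = 3240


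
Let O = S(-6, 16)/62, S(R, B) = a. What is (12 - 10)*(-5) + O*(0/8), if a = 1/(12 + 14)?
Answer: -10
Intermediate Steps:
a = 1/26 ≈ 0.038462
S(R, B) = 1/26
O = 1/1612 (O = (1/26)/62 = (1/26)*(1/62) = 1/1612 ≈ 0.00062035)
(12 - 10)*(-5) + O*(0/8) = (12 - 10)*(-5) + (0/8)/1612 = 2*(-5) + (0*(⅛))/1612 = -10 + (1/1612)*0 = -10 + 0 = -10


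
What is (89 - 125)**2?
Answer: 1296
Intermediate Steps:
(89 - 125)**2 = (-36)**2 = 1296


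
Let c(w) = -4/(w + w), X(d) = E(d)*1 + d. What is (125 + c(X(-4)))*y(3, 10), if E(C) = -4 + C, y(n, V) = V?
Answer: 3755/3 ≈ 1251.7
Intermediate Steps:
X(d) = -4 + 2*d (X(d) = (-4 + d)*1 + d = (-4 + d) + d = -4 + 2*d)
c(w) = -2/w (c(w) = -4/(2*w) = (1/(2*w))*(-4) = -2/w)
(125 + c(X(-4)))*y(3, 10) = (125 - 2/(-4 + 2*(-4)))*10 = (125 - 2/(-4 - 8))*10 = (125 - 2/(-12))*10 = (125 - 2*(-1/12))*10 = (125 + ⅙)*10 = (751/6)*10 = 3755/3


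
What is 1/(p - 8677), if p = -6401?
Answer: -1/15078 ≈ -6.6322e-5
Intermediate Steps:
1/(p - 8677) = 1/(-6401 - 8677) = 1/(-15078) = -1/15078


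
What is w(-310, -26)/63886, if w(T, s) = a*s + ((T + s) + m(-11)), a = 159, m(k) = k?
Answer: -4481/63886 ≈ -0.070141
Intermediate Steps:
w(T, s) = -11 + T + 160*s (w(T, s) = 159*s + ((T + s) - 11) = 159*s + (-11 + T + s) = -11 + T + 160*s)
w(-310, -26)/63886 = (-11 - 310 + 160*(-26))/63886 = (-11 - 310 - 4160)*(1/63886) = -4481*1/63886 = -4481/63886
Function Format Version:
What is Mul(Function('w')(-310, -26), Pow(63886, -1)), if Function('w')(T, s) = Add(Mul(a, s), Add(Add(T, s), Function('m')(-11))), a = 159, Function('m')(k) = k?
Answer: Rational(-4481, 63886) ≈ -0.070141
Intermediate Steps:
Function('w')(T, s) = Add(-11, T, Mul(160, s)) (Function('w')(T, s) = Add(Mul(159, s), Add(Add(T, s), -11)) = Add(Mul(159, s), Add(-11, T, s)) = Add(-11, T, Mul(160, s)))
Mul(Function('w')(-310, -26), Pow(63886, -1)) = Mul(Add(-11, -310, Mul(160, -26)), Pow(63886, -1)) = Mul(Add(-11, -310, -4160), Rational(1, 63886)) = Mul(-4481, Rational(1, 63886)) = Rational(-4481, 63886)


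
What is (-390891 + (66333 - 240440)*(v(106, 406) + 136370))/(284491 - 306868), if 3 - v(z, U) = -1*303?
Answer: 23796639223/22377 ≈ 1.0634e+6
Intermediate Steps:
v(z, U) = 306 (v(z, U) = 3 - (-1)*303 = 3 - 1*(-303) = 3 + 303 = 306)
(-390891 + (66333 - 240440)*(v(106, 406) + 136370))/(284491 - 306868) = (-390891 + (66333 - 240440)*(306 + 136370))/(284491 - 306868) = (-390891 - 174107*136676)/(-22377) = (-390891 - 23796248332)*(-1/22377) = -23796639223*(-1/22377) = 23796639223/22377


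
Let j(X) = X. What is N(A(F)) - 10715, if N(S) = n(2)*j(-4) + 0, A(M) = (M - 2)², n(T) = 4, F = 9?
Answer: -10731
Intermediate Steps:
A(M) = (-2 + M)²
N(S) = -16 (N(S) = 4*(-4) + 0 = -16 + 0 = -16)
N(A(F)) - 10715 = -16 - 10715 = -10731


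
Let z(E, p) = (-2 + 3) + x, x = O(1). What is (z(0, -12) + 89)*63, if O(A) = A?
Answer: 5733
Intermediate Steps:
x = 1
z(E, p) = 2 (z(E, p) = (-2 + 3) + 1 = 1 + 1 = 2)
(z(0, -12) + 89)*63 = (2 + 89)*63 = 91*63 = 5733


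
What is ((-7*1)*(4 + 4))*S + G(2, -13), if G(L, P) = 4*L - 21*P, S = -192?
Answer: 11033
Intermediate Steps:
G(L, P) = -21*P + 4*L
((-7*1)*(4 + 4))*S + G(2, -13) = ((-7*1)*(4 + 4))*(-192) + (-21*(-13) + 4*2) = -7*8*(-192) + (273 + 8) = -56*(-192) + 281 = 10752 + 281 = 11033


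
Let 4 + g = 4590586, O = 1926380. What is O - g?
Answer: -2664202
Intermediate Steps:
g = 4590582 (g = -4 + 4590586 = 4590582)
O - g = 1926380 - 1*4590582 = 1926380 - 4590582 = -2664202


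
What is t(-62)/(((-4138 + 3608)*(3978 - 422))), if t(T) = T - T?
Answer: 0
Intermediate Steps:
t(T) = 0
t(-62)/(((-4138 + 3608)*(3978 - 422))) = 0/(((-4138 + 3608)*(3978 - 422))) = 0/((-530*3556)) = 0/(-1884680) = 0*(-1/1884680) = 0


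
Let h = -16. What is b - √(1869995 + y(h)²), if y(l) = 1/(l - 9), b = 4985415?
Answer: 4985415 - 6*√32465191/25 ≈ 4.9840e+6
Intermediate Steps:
y(l) = 1/(-9 + l)
b - √(1869995 + y(h)²) = 4985415 - √(1869995 + (1/(-9 - 16))²) = 4985415 - √(1869995 + (1/(-25))²) = 4985415 - √(1869995 + (-1/25)²) = 4985415 - √(1869995 + 1/625) = 4985415 - √(1168746876/625) = 4985415 - 6*√32465191/25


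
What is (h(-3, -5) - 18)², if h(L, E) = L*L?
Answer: 81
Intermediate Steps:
h(L, E) = L²
(h(-3, -5) - 18)² = ((-3)² - 18)² = (9 - 18)² = (-9)² = 81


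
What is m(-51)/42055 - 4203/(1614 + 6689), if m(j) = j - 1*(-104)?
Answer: -176317106/349182665 ≈ -0.50494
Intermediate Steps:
m(j) = 104 + j (m(j) = j + 104 = 104 + j)
m(-51)/42055 - 4203/(1614 + 6689) = (104 - 51)/42055 - 4203/(1614 + 6689) = 53*(1/42055) - 4203/8303 = 53/42055 - 4203*1/8303 = 53/42055 - 4203/8303 = -176317106/349182665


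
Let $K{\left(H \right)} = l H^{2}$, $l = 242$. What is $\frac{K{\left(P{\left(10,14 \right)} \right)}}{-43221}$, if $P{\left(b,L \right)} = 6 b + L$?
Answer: $- \frac{1325192}{43221} \approx -30.661$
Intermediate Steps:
$P{\left(b,L \right)} = L + 6 b$
$K{\left(H \right)} = 242 H^{2}$
$\frac{K{\left(P{\left(10,14 \right)} \right)}}{-43221} = \frac{242 \left(14 + 6 \cdot 10\right)^{2}}{-43221} = 242 \left(14 + 60\right)^{2} \left(- \frac{1}{43221}\right) = 242 \cdot 74^{2} \left(- \frac{1}{43221}\right) = 242 \cdot 5476 \left(- \frac{1}{43221}\right) = 1325192 \left(- \frac{1}{43221}\right) = - \frac{1325192}{43221}$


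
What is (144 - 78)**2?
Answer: 4356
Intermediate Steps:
(144 - 78)**2 = 66**2 = 4356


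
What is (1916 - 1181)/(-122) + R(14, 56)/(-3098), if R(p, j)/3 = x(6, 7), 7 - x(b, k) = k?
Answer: -735/122 ≈ -6.0246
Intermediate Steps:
x(b, k) = 7 - k
R(p, j) = 0 (R(p, j) = 3*(7 - 1*7) = 3*(7 - 7) = 3*0 = 0)
(1916 - 1181)/(-122) + R(14, 56)/(-3098) = (1916 - 1181)/(-122) + 0/(-3098) = 735*(-1/122) + 0*(-1/3098) = -735/122 + 0 = -735/122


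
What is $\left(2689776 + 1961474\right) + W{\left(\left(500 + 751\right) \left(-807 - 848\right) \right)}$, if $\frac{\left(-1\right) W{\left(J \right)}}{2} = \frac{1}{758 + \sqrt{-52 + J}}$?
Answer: $\frac{12302653924734}{2645021} + \frac{2 i \sqrt{2070457}}{2645021} \approx 4.6512 \cdot 10^{6} + 0.001088 i$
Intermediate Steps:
$W{\left(J \right)} = - \frac{2}{758 + \sqrt{-52 + J}}$
$\left(2689776 + 1961474\right) + W{\left(\left(500 + 751\right) \left(-807 - 848\right) \right)} = \left(2689776 + 1961474\right) - \frac{2}{758 + \sqrt{-52 + \left(500 + 751\right) \left(-807 - 848\right)}} = 4651250 - \frac{2}{758 + \sqrt{-52 + 1251 \left(-1655\right)}} = 4651250 - \frac{2}{758 + \sqrt{-52 - 2070405}} = 4651250 - \frac{2}{758 + \sqrt{-2070457}} = 4651250 - \frac{2}{758 + i \sqrt{2070457}}$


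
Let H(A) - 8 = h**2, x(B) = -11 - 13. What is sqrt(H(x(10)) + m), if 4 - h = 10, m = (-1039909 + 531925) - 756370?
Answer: 23*I*sqrt(2390) ≈ 1124.4*I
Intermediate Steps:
x(B) = -24
m = -1264354 (m = -507984 - 756370 = -1264354)
h = -6 (h = 4 - 1*10 = 4 - 10 = -6)
H(A) = 44 (H(A) = 8 + (-6)**2 = 8 + 36 = 44)
sqrt(H(x(10)) + m) = sqrt(44 - 1264354) = sqrt(-1264310) = 23*I*sqrt(2390)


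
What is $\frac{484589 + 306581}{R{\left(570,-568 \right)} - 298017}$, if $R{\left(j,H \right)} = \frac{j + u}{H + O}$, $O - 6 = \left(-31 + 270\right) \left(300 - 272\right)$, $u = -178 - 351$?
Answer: $- \frac{4849872100}{1826844169} \approx -2.6548$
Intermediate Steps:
$u = -529$ ($u = -178 - 351 = -529$)
$O = 6698$ ($O = 6 + \left(-31 + 270\right) \left(300 - 272\right) = 6 + 239 \cdot 28 = 6 + 6692 = 6698$)
$R{\left(j,H \right)} = \frac{-529 + j}{6698 + H}$ ($R{\left(j,H \right)} = \frac{j - 529}{H + 6698} = \frac{-529 + j}{6698 + H}$)
$\frac{484589 + 306581}{R{\left(570,-568 \right)} - 298017} = \frac{484589 + 306581}{\frac{-529 + 570}{6698 - 568} - 298017} = \frac{791170}{\frac{1}{6130} \cdot 41 - 298017} = \frac{791170}{\frac{41}{6130} - 298017} = \frac{791170}{- \frac{1826844169}{6130}} = 791170 \left(- \frac{6130}{1826844169}\right) = - \frac{4849872100}{1826844169}$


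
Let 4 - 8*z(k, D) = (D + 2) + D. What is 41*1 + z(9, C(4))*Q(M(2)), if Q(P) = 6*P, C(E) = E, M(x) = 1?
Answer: 73/2 ≈ 36.500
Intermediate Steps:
z(k, D) = 1/4 - D/4 (z(k, D) = 1/2 - ((D + 2) + D)/8 = 1/2 - ((2 + D) + D)/8 = 1/2 - (2 + 2*D)/8 = 1/2 + (-1/4 - D/4) = 1/4 - D/4)
41*1 + z(9, C(4))*Q(M(2)) = 41*1 + (1/4 - 1/4*4)*(6*1) = 41 + (1/4 - 1)*6 = 41 - 3/4*6 = 41 - 9/2 = 73/2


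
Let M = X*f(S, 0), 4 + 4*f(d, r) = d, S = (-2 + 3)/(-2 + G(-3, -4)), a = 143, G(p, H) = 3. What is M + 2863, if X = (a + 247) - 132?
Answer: 5339/2 ≈ 2669.5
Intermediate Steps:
S = 1 (S = (-2 + 3)/(-2 + 3) = 1/1 = 1*1 = 1)
X = 258 (X = (143 + 247) - 132 = 390 - 132 = 258)
f(d, r) = -1 + d/4
M = -387/2 (M = 258*(-1 + (¼)*1) = 258*(-1 + ¼) = 258*(-¾) = -387/2 ≈ -193.50)
M + 2863 = -387/2 + 2863 = 5339/2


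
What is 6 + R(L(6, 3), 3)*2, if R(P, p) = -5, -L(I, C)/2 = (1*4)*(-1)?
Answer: -4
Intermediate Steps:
L(I, C) = 8 (L(I, C) = -2*1*4*(-1) = -8*(-1) = -2*(-4) = 8)
6 + R(L(6, 3), 3)*2 = 6 - 5*2 = 6 - 10 = -4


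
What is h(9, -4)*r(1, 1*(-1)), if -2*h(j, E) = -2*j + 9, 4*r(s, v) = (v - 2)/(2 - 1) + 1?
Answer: -9/4 ≈ -2.2500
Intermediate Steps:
r(s, v) = -¼ + v/4 (r(s, v) = ((v - 2)/(2 - 1) + 1)/4 = ((-2 + v)/1 + 1)/4 = ((-2 + v)*1 + 1)/4 = ((-2 + v) + 1)/4 = (-1 + v)/4 = -¼ + v/4)
h(j, E) = -9/2 + j (h(j, E) = -(-2*j + 9)/2 = -(9 - 2*j)/2 = -9/2 + j)
h(9, -4)*r(1, 1*(-1)) = (-9/2 + 9)*(-¼ + (1*(-1))/4) = 9*(-¼ + (¼)*(-1))/2 = 9*(-¼ - ¼)/2 = (9/2)*(-½) = -9/4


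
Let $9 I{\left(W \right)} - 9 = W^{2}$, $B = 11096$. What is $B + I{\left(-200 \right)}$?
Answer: $\frac{139873}{9} \approx 15541.0$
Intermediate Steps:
$I{\left(W \right)} = 1 + \frac{W^{2}}{9}$
$B + I{\left(-200 \right)} = 11096 + \left(1 + \frac{\left(-200\right)^{2}}{9}\right) = 11096 + \left(1 + \frac{1}{9} \cdot 40000\right) = 11096 + \left(1 + \frac{40000}{9}\right) = 11096 + \frac{40009}{9} = \frac{139873}{9}$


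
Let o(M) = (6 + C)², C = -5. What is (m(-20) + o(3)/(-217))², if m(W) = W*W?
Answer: 7534066401/47089 ≈ 1.6000e+5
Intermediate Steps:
o(M) = 1 (o(M) = (6 - 5)² = 1² = 1)
m(W) = W²
(m(-20) + o(3)/(-217))² = ((-20)² + 1/(-217))² = (400 + 1*(-1/217))² = (400 - 1/217)² = (86799/217)² = 7534066401/47089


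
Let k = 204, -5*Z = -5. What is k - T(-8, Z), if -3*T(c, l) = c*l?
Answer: 604/3 ≈ 201.33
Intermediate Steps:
Z = 1 (Z = -⅕*(-5) = 1)
T(c, l) = -c*l/3
k - T(-8, Z) = 204 - (-1)*(-8)/3 = 204 - 1*8/3 = 204 - 8/3 = 604/3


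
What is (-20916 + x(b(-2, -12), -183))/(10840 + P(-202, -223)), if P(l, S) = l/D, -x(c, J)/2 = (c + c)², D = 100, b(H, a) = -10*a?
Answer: -39800/3169 ≈ -12.559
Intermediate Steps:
x(c, J) = -8*c² (x(c, J) = -2*(c + c)² = -2*4*c² = -8*c²)
P(l, S) = l/100
(-20916 + x(b(-2, -12), -183))/(10840 + P(-202, -223)) = (-20916 - 8*(-10*(-12))²)/(10840 + (1/100)*(-202)) = (-20916 - 8*120²)/(10840 - 101/50) = (-20916 - 8*14400)/(541899/50) = (-20916 - 115200)*(50/541899) = -136116*50/541899 = -39800/3169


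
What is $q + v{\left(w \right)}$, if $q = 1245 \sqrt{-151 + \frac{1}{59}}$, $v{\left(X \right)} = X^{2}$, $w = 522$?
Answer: $272484 + \frac{2490 i \sqrt{131393}}{59} \approx 2.7248 \cdot 10^{5} + 15298.0 i$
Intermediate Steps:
$q = \frac{2490 i \sqrt{131393}}{59}$ ($q = 1245 \sqrt{-151 + \frac{1}{59}} = 1245 \sqrt{- \frac{8908}{59}} = 1245 \frac{2 i \sqrt{131393}}{59} = \frac{2490 i \sqrt{131393}}{59} \approx 15298.0 i$)
$q + v{\left(w \right)} = \frac{2490 i \sqrt{131393}}{59} + 522^{2} = \frac{2490 i \sqrt{131393}}{59} + 272484 = 272484 + \frac{2490 i \sqrt{131393}}{59}$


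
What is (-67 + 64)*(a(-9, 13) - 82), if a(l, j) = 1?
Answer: 243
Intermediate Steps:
(-67 + 64)*(a(-9, 13) - 82) = (-67 + 64)*(1 - 82) = -3*(-81) = 243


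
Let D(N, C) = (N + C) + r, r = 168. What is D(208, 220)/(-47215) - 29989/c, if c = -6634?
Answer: 1411976771/313224310 ≈ 4.5079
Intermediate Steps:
D(N, C) = 168 + C + N (D(N, C) = (N + C) + 168 = (C + N) + 168 = 168 + C + N)
D(208, 220)/(-47215) - 29989/c = (168 + 220 + 208)/(-47215) - 29989/(-6634) = 596*(-1/47215) - 29989*(-1/6634) = -596/47215 + 29989/6634 = 1411976771/313224310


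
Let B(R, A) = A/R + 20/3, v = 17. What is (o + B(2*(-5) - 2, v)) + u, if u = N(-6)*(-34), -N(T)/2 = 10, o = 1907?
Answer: 10369/4 ≈ 2592.3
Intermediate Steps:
N(T) = -20 (N(T) = -2*10 = -20)
B(R, A) = 20/3 + A/R (B(R, A) = A/R + 20*(⅓) = A/R + 20/3 = 20/3 + A/R)
u = 680 (u = -20*(-34) = 680)
(o + B(2*(-5) - 2, v)) + u = (1907 + (20/3 + 17/(2*(-5) - 2))) + 680 = (1907 + (20/3 + 17/(-10 - 2))) + 680 = (1907 + (20/3 + 17/(-12))) + 680 = (1907 + (20/3 + 17*(-1/12))) + 680 = (1907 + (20/3 - 17/12)) + 680 = (1907 + 21/4) + 680 = 7649/4 + 680 = 10369/4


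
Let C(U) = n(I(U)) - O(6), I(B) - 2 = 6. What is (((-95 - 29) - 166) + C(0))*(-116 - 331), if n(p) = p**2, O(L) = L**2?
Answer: 117114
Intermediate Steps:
I(B) = 8 (I(B) = 2 + 6 = 8)
C(U) = 28 (C(U) = 8**2 - 1*6**2 = 64 - 1*36 = 64 - 36 = 28)
(((-95 - 29) - 166) + C(0))*(-116 - 331) = (((-95 - 29) - 166) + 28)*(-116 - 331) = ((-124 - 166) + 28)*(-447) = (-290 + 28)*(-447) = -262*(-447) = 117114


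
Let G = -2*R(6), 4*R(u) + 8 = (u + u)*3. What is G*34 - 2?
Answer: -478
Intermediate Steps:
R(u) = -2 + 3*u/2 (R(u) = -2 + ((u + u)*3)/4 = -2 + ((2*u)*3)/4 = -2 + (6*u)/4 = -2 + 3*u/2)
G = -14 (G = -2*(-2 + (3/2)*6) = -2*(-2 + 9) = -2*7 = -14)
G*34 - 2 = -14*34 - 2 = -476 - 2 = -478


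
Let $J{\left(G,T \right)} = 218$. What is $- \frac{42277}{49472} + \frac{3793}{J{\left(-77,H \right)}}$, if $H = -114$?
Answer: $\frac{89215455}{5392448} \approx 16.545$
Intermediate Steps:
$- \frac{42277}{49472} + \frac{3793}{J{\left(-77,H \right)}} = - \frac{42277}{49472} + \frac{3793}{218} = \frac{89215455}{5392448}$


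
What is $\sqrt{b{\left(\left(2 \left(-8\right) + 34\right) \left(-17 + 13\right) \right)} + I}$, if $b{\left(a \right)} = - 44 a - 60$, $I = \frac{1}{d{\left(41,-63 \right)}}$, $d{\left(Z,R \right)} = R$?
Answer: $\frac{\sqrt{1370621}}{21} \approx 55.749$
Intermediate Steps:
$I = - \frac{1}{63}$ ($I = \frac{1}{-63} = - \frac{1}{63} \approx -0.015873$)
$b{\left(a \right)} = -60 - 44 a$
$\sqrt{b{\left(\left(2 \left(-8\right) + 34\right) \left(-17 + 13\right) \right)} + I} = \sqrt{\left(-60 - 44 \left(2 \left(-8\right) + 34\right) \left(-17 + 13\right)\right) - \frac{1}{63}} = \sqrt{\left(-60 - 44 \left(-16 + 34\right) \left(-4\right)\right) - \frac{1}{63}} = \sqrt{\left(-60 - 44 \cdot 18 \left(-4\right)\right) - \frac{1}{63}} = \sqrt{\left(-60 - -3168\right) - \frac{1}{63}} = \sqrt{\left(-60 + 3168\right) - \frac{1}{63}} = \sqrt{3108 - \frac{1}{63}} = \sqrt{\frac{195803}{63}} = \frac{\sqrt{1370621}}{21}$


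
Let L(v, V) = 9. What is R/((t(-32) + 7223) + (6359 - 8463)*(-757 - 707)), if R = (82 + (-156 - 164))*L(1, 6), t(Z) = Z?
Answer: -714/1029149 ≈ -0.00069378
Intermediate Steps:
R = -2142 (R = (82 + (-156 - 164))*9 = (82 - 320)*9 = -238*9 = -2142)
R/((t(-32) + 7223) + (6359 - 8463)*(-757 - 707)) = -2142/((-32 + 7223) + (6359 - 8463)*(-757 - 707)) = -2142/(7191 - 2104*(-1464)) = -2142/(7191 + 3080256) = -2142/3087447 = -2142*1/3087447 = -714/1029149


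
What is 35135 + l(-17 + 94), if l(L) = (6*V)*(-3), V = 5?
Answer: 35045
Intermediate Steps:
l(L) = -90 (l(L) = (6*5)*(-3) = 30*(-3) = -90)
35135 + l(-17 + 94) = 35135 - 90 = 35045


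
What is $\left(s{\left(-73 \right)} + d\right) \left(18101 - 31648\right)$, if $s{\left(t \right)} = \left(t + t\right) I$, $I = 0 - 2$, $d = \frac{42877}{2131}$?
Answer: $- \frac{9010502563}{2131} \approx -4.2283 \cdot 10^{6}$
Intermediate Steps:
$d = \frac{42877}{2131}$ ($d = 42877 \cdot \frac{1}{2131} = \frac{42877}{2131} \approx 20.121$)
$I = -2$ ($I = 0 - 2 = -2$)
$s{\left(t \right)} = - 4 t$ ($s{\left(t \right)} = \left(t + t\right) \left(-2\right) = 2 t \left(-2\right) = - 4 t$)
$\left(s{\left(-73 \right)} + d\right) \left(18101 - 31648\right) = \left(\left(-4\right) \left(-73\right) + \frac{42877}{2131}\right) \left(18101 - 31648\right) = \left(292 + \frac{42877}{2131}\right) \left(-13547\right) = \frac{665129}{2131} \left(-13547\right) = - \frac{9010502563}{2131}$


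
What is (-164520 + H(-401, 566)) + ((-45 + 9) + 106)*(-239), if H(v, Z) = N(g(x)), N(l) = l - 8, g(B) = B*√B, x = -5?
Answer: -181258 - 5*I*√5 ≈ -1.8126e+5 - 11.18*I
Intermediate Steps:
g(B) = B^(3/2)
N(l) = -8 + l
H(v, Z) = -8 - 5*I*√5 (H(v, Z) = -8 + (-5)^(3/2) = -8 - 5*I*√5)
(-164520 + H(-401, 566)) + ((-45 + 9) + 106)*(-239) = (-164520 + (-8 - 5*I*√5)) + ((-45 + 9) + 106)*(-239) = (-164528 - 5*I*√5) + (-36 + 106)*(-239) = (-164528 - 5*I*√5) + 70*(-239) = (-164528 - 5*I*√5) - 16730 = -181258 - 5*I*√5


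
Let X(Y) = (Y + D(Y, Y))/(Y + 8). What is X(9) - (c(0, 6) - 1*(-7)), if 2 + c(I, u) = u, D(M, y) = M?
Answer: -169/17 ≈ -9.9412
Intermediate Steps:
c(I, u) = -2 + u
X(Y) = 2*Y/(8 + Y) (X(Y) = (Y + Y)/(Y + 8) = (2*Y)/(8 + Y) = 2*Y/(8 + Y))
X(9) - (c(0, 6) - 1*(-7)) = 2*9/(8 + 9) - ((-2 + 6) - 1*(-7)) = 2*9/17 - (4 + 7) = 2*9*(1/17) - 1*11 = 18/17 - 11 = -169/17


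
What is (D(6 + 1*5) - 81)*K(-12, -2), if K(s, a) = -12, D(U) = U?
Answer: 840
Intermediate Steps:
(D(6 + 1*5) - 81)*K(-12, -2) = ((6 + 1*5) - 81)*(-12) = ((6 + 5) - 81)*(-12) = (11 - 81)*(-12) = -70*(-12) = 840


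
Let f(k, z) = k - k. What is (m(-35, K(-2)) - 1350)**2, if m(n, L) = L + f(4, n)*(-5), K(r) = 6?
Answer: 1806336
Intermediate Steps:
f(k, z) = 0
m(n, L) = L (m(n, L) = L + 0*(-5) = L + 0 = L)
(m(-35, K(-2)) - 1350)**2 = (6 - 1350)**2 = (-1344)**2 = 1806336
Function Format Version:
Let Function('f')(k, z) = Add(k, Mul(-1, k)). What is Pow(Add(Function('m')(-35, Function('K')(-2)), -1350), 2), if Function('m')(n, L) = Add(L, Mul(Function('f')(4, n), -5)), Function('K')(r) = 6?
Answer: 1806336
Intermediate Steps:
Function('f')(k, z) = 0
Function('m')(n, L) = L (Function('m')(n, L) = Add(L, Mul(0, -5)) = Add(L, 0) = L)
Pow(Add(Function('m')(-35, Function('K')(-2)), -1350), 2) = Pow(Add(6, -1350), 2) = Pow(-1344, 2) = 1806336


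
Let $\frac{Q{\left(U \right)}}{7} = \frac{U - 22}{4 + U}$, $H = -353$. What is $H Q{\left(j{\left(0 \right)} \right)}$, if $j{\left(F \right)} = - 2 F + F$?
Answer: $\frac{27181}{2} \approx 13591.0$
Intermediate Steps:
$j{\left(F \right)} = - F$
$Q{\left(U \right)} = \frac{7 \left(-22 + U\right)}{4 + U}$ ($Q{\left(U \right)} = 7 \frac{U - 22}{4 + U} = 7 \frac{-22 + U}{4 + U} = \frac{7 \left(-22 + U\right)}{4 + U}$)
$H Q{\left(j{\left(0 \right)} \right)} = - 353 \frac{7 \left(-22 - 0\right)}{4 - 0} = - 353 \frac{7 \left(-22 + 0\right)}{4 + 0} = - 353 \cdot 7 \cdot \frac{1}{4} \left(-22\right) = \left(-353\right) \left(- \frac{77}{2}\right) = \frac{27181}{2}$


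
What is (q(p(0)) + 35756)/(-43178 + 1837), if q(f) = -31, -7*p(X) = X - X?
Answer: -35725/41341 ≈ -0.86415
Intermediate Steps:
p(X) = 0 (p(X) = -(X - X)/7 = -1/7*0 = 0)
(q(p(0)) + 35756)/(-43178 + 1837) = (-31 + 35756)/(-43178 + 1837) = 35725/(-41341) = 35725*(-1/41341) = -35725/41341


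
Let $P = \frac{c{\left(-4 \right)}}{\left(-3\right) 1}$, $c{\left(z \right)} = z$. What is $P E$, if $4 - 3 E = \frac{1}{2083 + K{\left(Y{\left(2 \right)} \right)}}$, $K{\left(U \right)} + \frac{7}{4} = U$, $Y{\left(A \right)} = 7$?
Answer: $\frac{14848}{8353} \approx 1.7776$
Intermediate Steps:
$K{\left(U \right)} = - \frac{7}{4} + U$
$E = \frac{11136}{8353}$ ($E = \frac{4}{3} - \frac{1}{3 \left(2083 + \left(- \frac{7}{4} + 7\right)\right)} = \frac{4}{3} - \frac{1}{3 \left(2083 + \frac{21}{4}\right)} = \frac{4}{3} - \frac{1}{3 \cdot \frac{8353}{4}} = \frac{4}{3} - \frac{4}{25059} = \frac{11136}{8353} \approx 1.3332$)
$P = \frac{4}{3}$ ($P = - \frac{4}{\left(-3\right) 1} = - \frac{4}{-3} = \left(-4\right) \left(- \frac{1}{3}\right) = \frac{4}{3} \approx 1.3333$)
$P E = \frac{4}{3} \cdot \frac{11136}{8353} = \frac{14848}{8353}$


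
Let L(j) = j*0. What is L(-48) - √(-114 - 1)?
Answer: -I*√115 ≈ -10.724*I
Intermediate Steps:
L(j) = 0
L(-48) - √(-114 - 1) = 0 - √(-114 - 1) = 0 - √(-115) = 0 - I*√115 = -I*√115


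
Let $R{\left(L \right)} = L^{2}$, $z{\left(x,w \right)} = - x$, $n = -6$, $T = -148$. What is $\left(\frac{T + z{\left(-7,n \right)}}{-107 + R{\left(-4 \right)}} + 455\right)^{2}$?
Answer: $\frac{1726070116}{8281} \approx 2.0844 \cdot 10^{5}$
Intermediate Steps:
$\left(\frac{T + z{\left(-7,n \right)}}{-107 + R{\left(-4 \right)}} + 455\right)^{2} = \left(\frac{-148 - -7}{-107 + \left(-4\right)^{2}} + 455\right)^{2} = \left(\frac{-148 + 7}{-107 + 16} + 455\right)^{2} = \left(- \frac{141}{-91} + 455\right)^{2} = \left(\left(-141\right) \left(- \frac{1}{91}\right) + 455\right)^{2} = \left(\frac{141}{91} + 455\right)^{2} = \left(\frac{41546}{91}\right)^{2} = \frac{1726070116}{8281}$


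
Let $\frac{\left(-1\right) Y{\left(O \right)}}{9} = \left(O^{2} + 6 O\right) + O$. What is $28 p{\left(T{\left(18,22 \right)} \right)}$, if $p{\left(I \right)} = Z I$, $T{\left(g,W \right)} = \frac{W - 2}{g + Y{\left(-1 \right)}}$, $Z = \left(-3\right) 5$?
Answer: $- \frac{350}{3} \approx -116.67$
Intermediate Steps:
$Y{\left(O \right)} = - 63 O - 9 O^{2}$ ($Y{\left(O \right)} = - 9 \left(\left(O^{2} + 6 O\right) + O\right) = - 9 \left(O^{2} + 7 O\right) = - 63 O - 9 O^{2}$)
$Z = -15$
$T{\left(g,W \right)} = \frac{-2 + W}{54 + g}$ ($T{\left(g,W \right)} = \frac{W - 2}{g - - 9 \left(7 - 1\right)} = \frac{-2 + W}{g - \left(-9\right) 6} = \frac{-2 + W}{g + 54} = \frac{-2 + W}{54 + g}$)
$p{\left(I \right)} = - 15 I$
$28 p{\left(T{\left(18,22 \right)} \right)} = 28 \left(- 15 \frac{-2 + 22}{54 + 18}\right) = 28 \left(- 15 \cdot \frac{1}{72} \cdot 20\right) = 28 \left(\left(-15\right) \frac{5}{18}\right) = 28 \left(- \frac{25}{6}\right) = - \frac{350}{3}$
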